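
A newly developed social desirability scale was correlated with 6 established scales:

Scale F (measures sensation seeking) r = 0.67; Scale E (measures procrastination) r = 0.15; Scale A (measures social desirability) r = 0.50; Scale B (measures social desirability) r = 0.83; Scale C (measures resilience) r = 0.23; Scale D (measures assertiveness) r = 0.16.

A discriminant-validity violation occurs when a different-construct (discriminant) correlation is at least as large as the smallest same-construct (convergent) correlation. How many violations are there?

1

Convergent (same construct = social desirability): Scale A, Scale B.
Smallest convergent = 0.50. Discriminant values: 0.67, 0.15, 0.23, 0.16; count ≥ 0.50 → 1.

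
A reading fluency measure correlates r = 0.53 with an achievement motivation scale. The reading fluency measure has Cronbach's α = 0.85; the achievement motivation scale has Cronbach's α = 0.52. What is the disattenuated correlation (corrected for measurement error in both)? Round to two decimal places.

r_true = r_obs / √(r_xx · r_yy) = 0.53 / √(0.85 × 0.52) = 0.53 / √0.4420 = 0.53 / 0.6648 ≈ 0.80.

0.80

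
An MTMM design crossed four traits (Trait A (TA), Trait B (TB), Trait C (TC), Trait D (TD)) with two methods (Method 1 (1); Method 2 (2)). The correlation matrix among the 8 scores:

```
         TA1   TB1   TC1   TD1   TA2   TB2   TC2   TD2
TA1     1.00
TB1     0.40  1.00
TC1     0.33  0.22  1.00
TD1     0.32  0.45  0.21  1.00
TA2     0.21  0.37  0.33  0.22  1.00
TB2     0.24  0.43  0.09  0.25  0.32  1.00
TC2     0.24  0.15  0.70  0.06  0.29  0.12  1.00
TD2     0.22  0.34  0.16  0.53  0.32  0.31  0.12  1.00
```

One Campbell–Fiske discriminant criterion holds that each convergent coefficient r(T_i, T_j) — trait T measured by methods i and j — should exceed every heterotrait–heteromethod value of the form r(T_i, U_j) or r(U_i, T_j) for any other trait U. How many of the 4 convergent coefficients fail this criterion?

Checking each validity diagonal entry against its comparison values:
TA (methods 1·2): 0.21 vs {0.24, 0.37, 0.24, 0.33, 0.22, 0.22} → fail.
TB (methods 1·2): 0.43 vs {0.37, 0.24, 0.15, 0.09, 0.34, 0.25} → pass.
TC (methods 1·2): 0.70 vs {0.33, 0.24, 0.09, 0.15, 0.16, 0.06} → pass.
TD (methods 1·2): 0.53 vs {0.22, 0.22, 0.25, 0.34, 0.06, 0.16} → pass.
1 of 4 fail.

1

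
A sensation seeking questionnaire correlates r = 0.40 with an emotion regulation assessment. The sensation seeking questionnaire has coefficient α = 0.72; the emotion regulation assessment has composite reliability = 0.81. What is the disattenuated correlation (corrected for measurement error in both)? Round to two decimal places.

0.52

r_true = r_obs / √(r_xx · r_yy) = 0.40 / √(0.72 × 0.81) = 0.40 / √0.5832 = 0.40 / 0.7637 ≈ 0.52.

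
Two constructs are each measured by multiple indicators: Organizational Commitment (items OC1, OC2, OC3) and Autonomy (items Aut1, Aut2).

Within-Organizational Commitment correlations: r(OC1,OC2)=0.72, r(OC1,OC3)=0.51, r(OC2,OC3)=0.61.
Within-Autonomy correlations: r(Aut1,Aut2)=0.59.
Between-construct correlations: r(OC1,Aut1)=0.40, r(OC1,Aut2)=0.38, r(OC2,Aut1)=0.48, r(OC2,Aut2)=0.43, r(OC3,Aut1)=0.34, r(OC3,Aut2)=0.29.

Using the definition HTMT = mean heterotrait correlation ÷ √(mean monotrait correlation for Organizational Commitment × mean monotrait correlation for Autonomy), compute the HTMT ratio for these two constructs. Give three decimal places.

Mean between = 2.32/6 = 0.3867.
Mean within-OC = 1.84/3 = 0.6133; mean within-Aut = 0.59/1 = 0.5900.
Geometric mean = √(0.6133 × 0.5900) = 0.6015.
HTMT = 0.3867 / 0.6015 = 0.643.

0.643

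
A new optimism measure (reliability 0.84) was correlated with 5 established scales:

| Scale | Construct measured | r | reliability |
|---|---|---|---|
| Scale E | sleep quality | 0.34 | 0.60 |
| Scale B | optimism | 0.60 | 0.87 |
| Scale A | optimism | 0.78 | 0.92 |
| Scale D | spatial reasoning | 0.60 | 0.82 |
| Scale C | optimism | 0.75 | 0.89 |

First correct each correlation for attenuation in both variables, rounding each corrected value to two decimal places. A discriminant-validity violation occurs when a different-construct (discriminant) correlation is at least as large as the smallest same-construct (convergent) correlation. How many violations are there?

Disattenuated r (r / √(r_scale · r_new)):
  Scale E (disc): 0.34 / √(0.60·0.84) = 0.48
  Scale B (conv): 0.60 / √(0.87·0.84) = 0.70
  Scale A (conv): 0.78 / √(0.92·0.84) = 0.89
  Scale D (disc): 0.60 / √(0.82·0.84) = 0.72
  Scale C (conv): 0.75 / √(0.89·0.84) = 0.87
Smallest convergent = 0.70. Discriminant values: 0.48, 0.72; count ≥ 0.70 → 1.

1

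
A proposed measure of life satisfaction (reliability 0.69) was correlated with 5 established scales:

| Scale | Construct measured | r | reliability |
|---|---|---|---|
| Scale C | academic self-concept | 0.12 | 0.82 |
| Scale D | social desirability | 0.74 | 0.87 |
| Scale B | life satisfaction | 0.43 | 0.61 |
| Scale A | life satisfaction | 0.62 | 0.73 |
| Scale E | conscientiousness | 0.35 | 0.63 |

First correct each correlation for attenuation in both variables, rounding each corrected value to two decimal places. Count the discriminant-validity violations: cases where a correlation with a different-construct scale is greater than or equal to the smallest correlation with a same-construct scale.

Disattenuated r (r / √(r_scale · r_new)):
  Scale C (disc): 0.12 / √(0.82·0.69) = 0.16
  Scale D (disc): 0.74 / √(0.87·0.69) = 0.96
  Scale B (conv): 0.43 / √(0.61·0.69) = 0.66
  Scale A (conv): 0.62 / √(0.73·0.69) = 0.87
  Scale E (disc): 0.35 / √(0.63·0.69) = 0.53
Smallest convergent = 0.66. Discriminant values: 0.16, 0.96, 0.53; count ≥ 0.66 → 1.

1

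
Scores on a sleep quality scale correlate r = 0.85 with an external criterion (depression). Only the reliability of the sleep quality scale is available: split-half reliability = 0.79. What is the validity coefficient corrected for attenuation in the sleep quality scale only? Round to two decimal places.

0.96

Single correction: r_c = r_obs / √r_xx = 0.85 / √0.79 = 0.85 / 0.8888 ≈ 0.96.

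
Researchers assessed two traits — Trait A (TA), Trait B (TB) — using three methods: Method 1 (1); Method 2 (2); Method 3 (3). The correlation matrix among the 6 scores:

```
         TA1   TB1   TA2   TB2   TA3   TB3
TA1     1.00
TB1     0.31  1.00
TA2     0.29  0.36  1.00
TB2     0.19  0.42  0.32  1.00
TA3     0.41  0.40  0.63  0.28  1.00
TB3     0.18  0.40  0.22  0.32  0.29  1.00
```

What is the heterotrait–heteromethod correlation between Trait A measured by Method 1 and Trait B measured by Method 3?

0.18

Different traits and methods: r(TA1, TB3) = 0.18.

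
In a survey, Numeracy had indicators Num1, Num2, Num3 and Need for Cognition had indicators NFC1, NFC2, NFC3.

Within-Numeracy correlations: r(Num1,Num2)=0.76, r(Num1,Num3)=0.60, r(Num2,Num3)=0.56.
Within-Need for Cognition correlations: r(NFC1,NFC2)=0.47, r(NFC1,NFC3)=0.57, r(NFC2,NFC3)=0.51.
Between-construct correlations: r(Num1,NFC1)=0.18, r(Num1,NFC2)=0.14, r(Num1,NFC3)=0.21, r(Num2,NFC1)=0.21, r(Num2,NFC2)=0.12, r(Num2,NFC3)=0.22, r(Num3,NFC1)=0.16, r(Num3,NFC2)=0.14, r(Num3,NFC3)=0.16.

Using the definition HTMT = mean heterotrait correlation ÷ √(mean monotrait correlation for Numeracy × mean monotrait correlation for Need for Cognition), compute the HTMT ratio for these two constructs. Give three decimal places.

0.298

Mean between = 1.54/9 = 0.1711.
Mean within-Num = 1.92/3 = 0.6400; mean within-NFC = 1.55/3 = 0.5167.
Geometric mean = √(0.6400 × 0.5167) = 0.5751.
HTMT = 0.1711 / 0.5751 = 0.298.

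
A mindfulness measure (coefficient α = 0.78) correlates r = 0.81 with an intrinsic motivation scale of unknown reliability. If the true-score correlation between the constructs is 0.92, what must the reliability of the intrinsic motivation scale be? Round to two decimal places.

r_true = r_obs / √(r_xx · r_yy) ⇒ 0.92 = 0.81 / √(0.78 · r_yy).
√(0.78 · r_yy) = 0.81 / 0.92 = 0.8804; 0.78 · r_yy = 0.7751; r_yy = 0.7751 / 0.78 ≈ 0.99.

0.99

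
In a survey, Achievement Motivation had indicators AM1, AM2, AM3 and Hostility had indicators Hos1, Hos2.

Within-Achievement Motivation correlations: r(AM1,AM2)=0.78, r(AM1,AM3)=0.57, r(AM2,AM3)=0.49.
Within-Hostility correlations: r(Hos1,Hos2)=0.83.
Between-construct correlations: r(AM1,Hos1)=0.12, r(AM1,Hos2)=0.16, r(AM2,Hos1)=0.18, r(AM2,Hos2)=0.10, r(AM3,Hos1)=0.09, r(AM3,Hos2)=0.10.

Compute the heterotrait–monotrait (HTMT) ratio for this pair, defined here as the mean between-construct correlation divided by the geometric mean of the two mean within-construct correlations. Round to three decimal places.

Between-construct mean = 0.75/6 = 0.1250.
Mean within-AM = 1.84/3 = 0.6133; mean within-Hos = 0.83/1 = 0.8300.
Geometric mean = √(0.6133 × 0.8300) = 0.7135.
HTMT = 0.1250 / 0.7135 = 0.175.

0.175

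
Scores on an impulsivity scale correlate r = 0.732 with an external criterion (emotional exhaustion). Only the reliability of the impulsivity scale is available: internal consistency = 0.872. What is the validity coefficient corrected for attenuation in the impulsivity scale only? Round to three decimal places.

Single correction: r_c = r_obs / √r_xx = 0.732 / √0.872 = 0.732 / 0.9338 ≈ 0.784.

0.784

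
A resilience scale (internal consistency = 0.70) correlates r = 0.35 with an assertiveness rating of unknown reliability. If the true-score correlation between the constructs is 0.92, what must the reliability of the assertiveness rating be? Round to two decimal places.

r_true = r_obs / √(r_xx · r_yy) ⇒ 0.92 = 0.35 / √(0.70 · r_yy).
√(0.70 · r_yy) = 0.35 / 0.92 = 0.3804; 0.70 · r_yy = 0.1447; r_yy = 0.1447 / 0.70 ≈ 0.21.

0.21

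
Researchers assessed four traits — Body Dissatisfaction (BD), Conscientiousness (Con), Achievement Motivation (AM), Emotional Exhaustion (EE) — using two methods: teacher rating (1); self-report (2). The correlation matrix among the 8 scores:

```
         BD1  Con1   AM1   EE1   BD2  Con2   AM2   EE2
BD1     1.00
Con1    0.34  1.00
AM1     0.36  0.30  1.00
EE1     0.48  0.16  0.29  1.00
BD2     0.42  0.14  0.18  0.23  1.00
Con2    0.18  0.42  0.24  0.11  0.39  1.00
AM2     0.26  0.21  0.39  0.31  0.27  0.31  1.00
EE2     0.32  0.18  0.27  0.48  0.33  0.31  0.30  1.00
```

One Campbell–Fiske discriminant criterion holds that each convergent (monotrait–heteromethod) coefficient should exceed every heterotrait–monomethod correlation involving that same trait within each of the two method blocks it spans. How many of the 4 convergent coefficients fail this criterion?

Each convergent coefficient versus the relevant comparison correlations:
BD (methods 1·2): 0.42 vs {0.34, 0.39, 0.36, 0.27, 0.48, 0.33} → fail.
Con (methods 1·2): 0.42 vs {0.34, 0.39, 0.30, 0.31, 0.16, 0.31} → pass.
AM (methods 1·2): 0.39 vs {0.36, 0.27, 0.30, 0.31, 0.29, 0.30} → pass.
EE (methods 1·2): 0.48 vs {0.48, 0.33, 0.16, 0.31, 0.29, 0.30} → fail.
2 of 4 fail.

2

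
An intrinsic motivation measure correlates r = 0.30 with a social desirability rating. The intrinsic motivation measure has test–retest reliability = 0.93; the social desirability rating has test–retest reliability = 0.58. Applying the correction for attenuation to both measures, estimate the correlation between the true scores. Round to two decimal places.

r_true = r_obs / √(r_xx · r_yy) = 0.30 / √(0.93 × 0.58) = 0.30 / √0.5394 = 0.30 / 0.7344 ≈ 0.41.

0.41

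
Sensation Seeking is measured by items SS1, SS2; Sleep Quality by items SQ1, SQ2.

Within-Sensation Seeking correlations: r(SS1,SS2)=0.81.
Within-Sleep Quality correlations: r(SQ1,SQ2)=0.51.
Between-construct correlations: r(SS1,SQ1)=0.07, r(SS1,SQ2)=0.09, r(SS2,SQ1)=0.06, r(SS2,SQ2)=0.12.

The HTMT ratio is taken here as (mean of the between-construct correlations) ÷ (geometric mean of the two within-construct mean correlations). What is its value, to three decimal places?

0.132

Mean heterotrait r = 0.34/4 = 0.0850.
Mean within-SS = 0.81/1 = 0.8100; mean within-SQ = 0.51/1 = 0.5100.
Geometric mean = √(0.8100 × 0.5100) = 0.6427.
HTMT = 0.0850 / 0.6427 = 0.132.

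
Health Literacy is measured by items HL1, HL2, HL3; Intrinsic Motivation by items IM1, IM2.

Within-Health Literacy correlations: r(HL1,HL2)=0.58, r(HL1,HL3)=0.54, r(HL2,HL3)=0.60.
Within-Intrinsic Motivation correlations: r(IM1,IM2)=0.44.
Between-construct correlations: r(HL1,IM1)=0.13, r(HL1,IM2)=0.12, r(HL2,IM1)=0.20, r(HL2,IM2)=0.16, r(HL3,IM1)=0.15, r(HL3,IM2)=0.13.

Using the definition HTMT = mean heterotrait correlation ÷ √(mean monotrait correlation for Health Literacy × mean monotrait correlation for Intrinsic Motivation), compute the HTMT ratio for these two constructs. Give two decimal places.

Mean heterotrait r = 0.89/6 = 0.1483.
Mean within-HL = 1.72/3 = 0.5733; mean within-IM = 0.44/1 = 0.4400.
Geometric mean = √(0.5733 × 0.4400) = 0.5022.
HTMT = 0.1483 / 0.5022 = 0.30.

0.30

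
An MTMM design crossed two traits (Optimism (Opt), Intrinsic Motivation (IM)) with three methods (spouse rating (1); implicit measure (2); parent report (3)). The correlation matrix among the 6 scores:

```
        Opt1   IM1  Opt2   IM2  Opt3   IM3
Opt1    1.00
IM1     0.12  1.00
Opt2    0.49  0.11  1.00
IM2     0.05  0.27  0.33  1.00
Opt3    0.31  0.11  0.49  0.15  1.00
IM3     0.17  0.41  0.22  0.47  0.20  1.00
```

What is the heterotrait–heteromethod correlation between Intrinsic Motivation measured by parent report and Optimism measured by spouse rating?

0.17

Different traits and methods: r(IM3, Opt1) = 0.17.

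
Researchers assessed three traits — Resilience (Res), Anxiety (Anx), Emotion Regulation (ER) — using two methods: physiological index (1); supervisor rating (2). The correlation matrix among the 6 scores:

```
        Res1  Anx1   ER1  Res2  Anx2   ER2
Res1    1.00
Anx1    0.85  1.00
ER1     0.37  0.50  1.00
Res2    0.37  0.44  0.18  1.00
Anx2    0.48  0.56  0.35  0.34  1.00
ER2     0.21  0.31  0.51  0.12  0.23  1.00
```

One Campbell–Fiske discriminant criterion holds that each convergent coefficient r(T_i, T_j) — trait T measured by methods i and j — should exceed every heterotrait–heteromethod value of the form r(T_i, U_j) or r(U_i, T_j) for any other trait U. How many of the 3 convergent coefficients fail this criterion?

Checking each validity diagonal entry against its comparison values:
Res (methods 1·2): 0.37 vs {0.48, 0.44, 0.21, 0.18} → fail.
Anx (methods 1·2): 0.56 vs {0.44, 0.48, 0.31, 0.35} → pass.
ER (methods 1·2): 0.51 vs {0.18, 0.21, 0.35, 0.31} → pass.
1 of 3 fail.

1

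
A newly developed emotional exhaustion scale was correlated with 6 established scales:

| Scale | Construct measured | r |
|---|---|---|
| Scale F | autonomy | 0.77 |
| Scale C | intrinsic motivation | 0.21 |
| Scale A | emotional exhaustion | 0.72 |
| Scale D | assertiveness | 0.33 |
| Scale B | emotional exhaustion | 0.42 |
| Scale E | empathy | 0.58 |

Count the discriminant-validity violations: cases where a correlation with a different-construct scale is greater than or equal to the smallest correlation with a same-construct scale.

2

Convergent (same construct = emotional exhaustion): Scale A, Scale B.
Smallest convergent = 0.42. Discriminant values: 0.77, 0.21, 0.33, 0.58; count ≥ 0.42 → 2.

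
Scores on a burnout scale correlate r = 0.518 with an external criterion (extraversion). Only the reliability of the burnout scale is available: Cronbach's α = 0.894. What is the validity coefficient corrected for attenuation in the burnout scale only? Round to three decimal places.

Single correction: r_c = r_obs / √r_xx = 0.518 / √0.894 = 0.518 / 0.9455 ≈ 0.548.

0.548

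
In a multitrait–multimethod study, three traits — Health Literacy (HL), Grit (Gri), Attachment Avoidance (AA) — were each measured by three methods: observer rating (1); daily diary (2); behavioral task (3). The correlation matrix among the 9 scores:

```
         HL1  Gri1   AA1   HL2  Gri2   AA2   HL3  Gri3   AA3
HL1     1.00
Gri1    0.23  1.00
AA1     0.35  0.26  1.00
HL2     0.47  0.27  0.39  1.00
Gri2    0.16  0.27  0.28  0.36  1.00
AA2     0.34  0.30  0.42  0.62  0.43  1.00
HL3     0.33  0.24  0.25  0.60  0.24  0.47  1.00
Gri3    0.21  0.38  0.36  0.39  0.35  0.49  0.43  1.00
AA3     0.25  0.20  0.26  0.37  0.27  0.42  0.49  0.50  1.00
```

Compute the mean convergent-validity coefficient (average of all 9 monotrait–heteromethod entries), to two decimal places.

Convergent values: 0.47, 0.33, 0.60, 0.27, 0.38, 0.35, 0.42, 0.26, 0.42; mean = 3.50/9 = 0.39.

0.39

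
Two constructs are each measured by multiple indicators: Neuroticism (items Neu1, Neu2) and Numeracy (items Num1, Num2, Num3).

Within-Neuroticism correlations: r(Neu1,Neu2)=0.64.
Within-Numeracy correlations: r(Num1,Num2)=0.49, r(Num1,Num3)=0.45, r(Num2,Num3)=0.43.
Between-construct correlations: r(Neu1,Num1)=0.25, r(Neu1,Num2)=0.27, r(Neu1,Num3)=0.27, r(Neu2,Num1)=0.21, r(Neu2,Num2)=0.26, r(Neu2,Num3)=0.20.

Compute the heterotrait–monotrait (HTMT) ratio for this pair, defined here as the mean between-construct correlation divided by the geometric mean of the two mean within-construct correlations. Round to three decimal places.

Between-construct mean = 1.46/6 = 0.2433.
Mean within-Neu = 0.64/1 = 0.6400; mean within-Num = 1.37/3 = 0.4567.
Geometric mean = √(0.6400 × 0.4567) = 0.5406.
HTMT = 0.2433 / 0.5406 = 0.450.

0.450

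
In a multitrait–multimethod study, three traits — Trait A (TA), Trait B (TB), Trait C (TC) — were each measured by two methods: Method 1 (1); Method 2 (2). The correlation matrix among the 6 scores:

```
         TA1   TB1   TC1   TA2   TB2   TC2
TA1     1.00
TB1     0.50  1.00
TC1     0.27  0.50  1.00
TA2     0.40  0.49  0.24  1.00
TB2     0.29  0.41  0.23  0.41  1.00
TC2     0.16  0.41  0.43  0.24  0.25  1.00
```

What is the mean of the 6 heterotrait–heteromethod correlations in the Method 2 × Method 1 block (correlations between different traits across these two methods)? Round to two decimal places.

HTHM values (method 2 × method 1): 0.49, 0.24, 0.29, 0.23, 0.16, 0.41; mean = 1.82/6 = 0.30.

0.30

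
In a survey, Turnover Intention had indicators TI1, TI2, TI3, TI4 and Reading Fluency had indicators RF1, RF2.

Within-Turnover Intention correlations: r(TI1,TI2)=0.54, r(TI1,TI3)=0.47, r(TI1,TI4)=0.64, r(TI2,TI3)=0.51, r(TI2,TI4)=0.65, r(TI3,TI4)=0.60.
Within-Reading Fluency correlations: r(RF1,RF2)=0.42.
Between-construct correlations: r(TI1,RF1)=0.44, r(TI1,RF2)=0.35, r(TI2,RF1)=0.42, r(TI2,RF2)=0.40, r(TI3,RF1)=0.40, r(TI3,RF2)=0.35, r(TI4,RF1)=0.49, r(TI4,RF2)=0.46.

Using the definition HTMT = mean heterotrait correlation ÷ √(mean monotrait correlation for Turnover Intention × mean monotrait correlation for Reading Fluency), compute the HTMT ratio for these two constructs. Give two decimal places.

Between-construct mean = 3.31/8 = 0.4138.
Mean within-TI = 3.41/6 = 0.5683; mean within-RF = 0.42/1 = 0.4200.
Geometric mean = √(0.5683 × 0.4200) = 0.4886.
HTMT = 0.4138 / 0.4886 = 0.85.

0.85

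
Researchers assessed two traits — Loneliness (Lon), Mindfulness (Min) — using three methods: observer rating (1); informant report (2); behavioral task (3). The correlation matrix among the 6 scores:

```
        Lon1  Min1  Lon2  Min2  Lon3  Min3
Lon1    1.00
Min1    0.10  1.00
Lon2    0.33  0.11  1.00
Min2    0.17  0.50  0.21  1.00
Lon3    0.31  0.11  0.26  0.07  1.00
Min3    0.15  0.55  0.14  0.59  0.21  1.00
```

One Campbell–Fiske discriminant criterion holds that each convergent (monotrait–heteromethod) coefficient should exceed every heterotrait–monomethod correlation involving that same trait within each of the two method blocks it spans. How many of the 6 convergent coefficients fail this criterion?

Checking each validity diagonal entry against its comparison values:
Lon (methods 1·2): 0.33 vs {0.10, 0.21} → pass.
Lon (methods 1·3): 0.31 vs {0.10, 0.21} → pass.
Lon (methods 2·3): 0.26 vs {0.21, 0.21} → pass.
Min (methods 1·2): 0.50 vs {0.10, 0.21} → pass.
Min (methods 1·3): 0.55 vs {0.10, 0.21} → pass.
Min (methods 2·3): 0.59 vs {0.21, 0.21} → pass.
0 of 6 fail.

0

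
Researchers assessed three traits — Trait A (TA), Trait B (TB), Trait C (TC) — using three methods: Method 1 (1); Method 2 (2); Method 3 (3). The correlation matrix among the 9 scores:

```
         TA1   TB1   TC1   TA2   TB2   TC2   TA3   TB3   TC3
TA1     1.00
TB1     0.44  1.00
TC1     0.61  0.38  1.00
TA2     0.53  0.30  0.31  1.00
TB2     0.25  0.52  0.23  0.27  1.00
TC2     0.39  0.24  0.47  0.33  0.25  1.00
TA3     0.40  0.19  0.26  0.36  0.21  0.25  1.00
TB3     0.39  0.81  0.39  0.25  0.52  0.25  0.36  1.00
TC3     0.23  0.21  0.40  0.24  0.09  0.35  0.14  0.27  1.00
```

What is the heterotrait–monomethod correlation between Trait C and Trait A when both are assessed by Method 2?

Different traits, same method: r(TC2, TA2) = 0.33.

0.33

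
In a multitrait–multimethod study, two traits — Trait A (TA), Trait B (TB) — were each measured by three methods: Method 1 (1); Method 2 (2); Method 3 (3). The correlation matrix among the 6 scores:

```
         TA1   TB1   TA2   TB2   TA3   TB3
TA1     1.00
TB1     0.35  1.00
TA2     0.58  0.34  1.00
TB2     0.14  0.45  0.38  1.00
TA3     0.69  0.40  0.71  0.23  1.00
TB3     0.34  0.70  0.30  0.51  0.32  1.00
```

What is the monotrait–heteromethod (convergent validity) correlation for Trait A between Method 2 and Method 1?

0.58

Same trait (TA), different methods: r(TA2, TA1) = 0.58.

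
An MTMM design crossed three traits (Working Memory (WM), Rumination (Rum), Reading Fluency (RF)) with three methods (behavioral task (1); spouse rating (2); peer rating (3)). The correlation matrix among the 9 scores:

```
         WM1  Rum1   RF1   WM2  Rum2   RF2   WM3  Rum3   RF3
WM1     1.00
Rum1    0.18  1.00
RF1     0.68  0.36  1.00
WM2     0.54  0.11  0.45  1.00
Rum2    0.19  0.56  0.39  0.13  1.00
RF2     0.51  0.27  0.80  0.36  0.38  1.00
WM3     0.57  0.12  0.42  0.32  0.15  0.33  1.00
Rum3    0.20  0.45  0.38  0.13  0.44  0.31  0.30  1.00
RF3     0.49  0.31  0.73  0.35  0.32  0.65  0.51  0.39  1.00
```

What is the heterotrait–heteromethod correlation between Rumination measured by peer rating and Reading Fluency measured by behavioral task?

Different traits and methods: r(Rum3, RF1) = 0.38.

0.38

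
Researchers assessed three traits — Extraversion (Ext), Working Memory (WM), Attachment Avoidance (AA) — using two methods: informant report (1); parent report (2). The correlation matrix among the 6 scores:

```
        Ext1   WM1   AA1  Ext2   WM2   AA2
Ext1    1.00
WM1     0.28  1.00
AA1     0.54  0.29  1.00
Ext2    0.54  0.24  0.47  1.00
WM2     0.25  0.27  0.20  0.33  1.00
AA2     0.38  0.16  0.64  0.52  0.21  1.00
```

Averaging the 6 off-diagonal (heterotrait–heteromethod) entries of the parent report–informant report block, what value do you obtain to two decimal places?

0.28

HTHM values (method 2 × method 1): 0.24, 0.47, 0.25, 0.20, 0.38, 0.16; mean = 1.70/6 = 0.28.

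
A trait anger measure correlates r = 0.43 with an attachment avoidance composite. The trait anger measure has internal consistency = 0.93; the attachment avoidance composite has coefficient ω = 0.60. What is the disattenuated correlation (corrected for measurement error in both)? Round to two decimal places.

r_true = r_obs / √(r_xx · r_yy) = 0.43 / √(0.93 × 0.60) = 0.43 / √0.5580 = 0.43 / 0.7470 ≈ 0.58.

0.58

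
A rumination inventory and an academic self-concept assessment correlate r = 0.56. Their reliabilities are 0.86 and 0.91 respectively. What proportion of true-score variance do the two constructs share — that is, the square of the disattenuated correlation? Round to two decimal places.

Disattenuated r = 0.56 / √(0.86 × 0.91) = 0.56 / 0.8846 = 0.6331.
Shared true-score variance = 0.6331² = 0.4008 ≈ 0.40.

0.40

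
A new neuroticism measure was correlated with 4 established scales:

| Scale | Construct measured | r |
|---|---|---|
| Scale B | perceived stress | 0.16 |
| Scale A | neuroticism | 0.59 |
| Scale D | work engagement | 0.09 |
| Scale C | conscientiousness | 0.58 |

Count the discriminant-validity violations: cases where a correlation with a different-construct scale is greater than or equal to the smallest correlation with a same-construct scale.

0

Convergent (same construct = neuroticism): Scale A.
Smallest convergent = 0.59. Discriminant values: 0.16, 0.09, 0.58; count ≥ 0.59 → 0.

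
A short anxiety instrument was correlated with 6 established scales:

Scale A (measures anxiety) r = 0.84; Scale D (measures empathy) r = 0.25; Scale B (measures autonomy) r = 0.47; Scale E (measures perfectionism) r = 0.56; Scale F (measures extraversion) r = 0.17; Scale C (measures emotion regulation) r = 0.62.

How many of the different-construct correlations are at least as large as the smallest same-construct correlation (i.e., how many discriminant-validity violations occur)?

0

Convergent (same construct = anxiety): Scale A.
Smallest convergent = 0.84. Discriminant values: 0.25, 0.47, 0.56, 0.17, 0.62; count ≥ 0.84 → 0.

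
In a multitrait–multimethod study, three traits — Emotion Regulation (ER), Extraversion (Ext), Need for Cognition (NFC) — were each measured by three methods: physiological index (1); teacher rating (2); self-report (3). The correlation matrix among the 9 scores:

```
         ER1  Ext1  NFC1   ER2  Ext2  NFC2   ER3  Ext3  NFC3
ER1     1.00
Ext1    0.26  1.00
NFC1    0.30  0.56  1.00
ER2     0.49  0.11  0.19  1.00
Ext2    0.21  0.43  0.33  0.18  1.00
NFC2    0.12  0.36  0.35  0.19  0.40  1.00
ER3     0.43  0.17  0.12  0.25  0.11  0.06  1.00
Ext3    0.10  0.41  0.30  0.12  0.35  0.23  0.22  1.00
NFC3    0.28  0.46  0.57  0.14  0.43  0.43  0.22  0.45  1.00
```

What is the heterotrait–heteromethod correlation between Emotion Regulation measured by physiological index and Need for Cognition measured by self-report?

Different traits and methods: r(ER1, NFC3) = 0.28.

0.28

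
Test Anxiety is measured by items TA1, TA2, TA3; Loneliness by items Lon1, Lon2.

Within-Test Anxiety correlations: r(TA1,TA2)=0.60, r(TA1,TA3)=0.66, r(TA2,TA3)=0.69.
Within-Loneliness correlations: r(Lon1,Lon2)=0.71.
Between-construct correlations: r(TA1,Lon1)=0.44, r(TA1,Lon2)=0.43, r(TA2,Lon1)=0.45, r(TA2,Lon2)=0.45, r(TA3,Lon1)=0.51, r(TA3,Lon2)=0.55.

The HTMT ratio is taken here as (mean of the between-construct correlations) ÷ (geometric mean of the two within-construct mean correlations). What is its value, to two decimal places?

0.69

Mean between = 2.83/6 = 0.4717.
Mean within-TA = 1.95/3 = 0.6500; mean within-Lon = 0.71/1 = 0.7100.
Geometric mean = √(0.6500 × 0.7100) = 0.6793.
HTMT = 0.4717 / 0.6793 = 0.69.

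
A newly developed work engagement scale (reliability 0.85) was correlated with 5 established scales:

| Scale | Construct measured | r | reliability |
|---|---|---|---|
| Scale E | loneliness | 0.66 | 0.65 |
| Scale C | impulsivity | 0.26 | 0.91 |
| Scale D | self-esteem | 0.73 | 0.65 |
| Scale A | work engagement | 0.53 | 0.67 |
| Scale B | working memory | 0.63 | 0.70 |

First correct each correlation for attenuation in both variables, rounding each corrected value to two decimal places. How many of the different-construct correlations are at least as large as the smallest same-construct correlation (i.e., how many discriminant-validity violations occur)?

3

Disattenuated r (r / √(r_scale · r_new)):
  Scale E (disc): 0.66 / √(0.65·0.85) = 0.89
  Scale C (disc): 0.26 / √(0.91·0.85) = 0.30
  Scale D (disc): 0.73 / √(0.65·0.85) = 0.98
  Scale A (conv): 0.53 / √(0.67·0.85) = 0.70
  Scale B (disc): 0.63 / √(0.70·0.85) = 0.82
Smallest convergent = 0.70. Discriminant values: 0.89, 0.30, 0.98, 0.82; count ≥ 0.70 → 3.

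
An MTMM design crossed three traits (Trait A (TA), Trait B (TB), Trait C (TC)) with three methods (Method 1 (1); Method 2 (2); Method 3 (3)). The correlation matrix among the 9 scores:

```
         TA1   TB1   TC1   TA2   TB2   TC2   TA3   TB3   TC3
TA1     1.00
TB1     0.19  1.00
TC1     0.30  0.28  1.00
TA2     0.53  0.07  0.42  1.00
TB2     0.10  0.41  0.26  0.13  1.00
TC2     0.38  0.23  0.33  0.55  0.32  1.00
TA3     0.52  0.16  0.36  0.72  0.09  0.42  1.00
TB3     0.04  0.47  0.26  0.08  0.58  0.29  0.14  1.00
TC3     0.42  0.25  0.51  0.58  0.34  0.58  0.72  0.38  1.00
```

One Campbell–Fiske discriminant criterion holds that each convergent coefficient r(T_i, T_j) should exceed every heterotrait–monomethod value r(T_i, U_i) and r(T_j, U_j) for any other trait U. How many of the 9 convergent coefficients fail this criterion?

6

Each convergent coefficient versus the relevant comparison correlations:
TA (methods 1·2): 0.53 vs {0.19, 0.13, 0.30, 0.55} → fail.
TA (methods 1·3): 0.52 vs {0.19, 0.14, 0.30, 0.72} → fail.
TA (methods 2·3): 0.72 vs {0.13, 0.14, 0.55, 0.72} → fail.
TB (methods 1·2): 0.41 vs {0.19, 0.13, 0.28, 0.32} → pass.
TB (methods 1·3): 0.47 vs {0.19, 0.14, 0.28, 0.38} → pass.
TB (methods 2·3): 0.58 vs {0.13, 0.14, 0.32, 0.38} → pass.
TC (methods 1·2): 0.33 vs {0.30, 0.55, 0.28, 0.32} → fail.
TC (methods 1·3): 0.51 vs {0.30, 0.72, 0.28, 0.38} → fail.
TC (methods 2·3): 0.58 vs {0.55, 0.72, 0.32, 0.38} → fail.
6 of 9 fail.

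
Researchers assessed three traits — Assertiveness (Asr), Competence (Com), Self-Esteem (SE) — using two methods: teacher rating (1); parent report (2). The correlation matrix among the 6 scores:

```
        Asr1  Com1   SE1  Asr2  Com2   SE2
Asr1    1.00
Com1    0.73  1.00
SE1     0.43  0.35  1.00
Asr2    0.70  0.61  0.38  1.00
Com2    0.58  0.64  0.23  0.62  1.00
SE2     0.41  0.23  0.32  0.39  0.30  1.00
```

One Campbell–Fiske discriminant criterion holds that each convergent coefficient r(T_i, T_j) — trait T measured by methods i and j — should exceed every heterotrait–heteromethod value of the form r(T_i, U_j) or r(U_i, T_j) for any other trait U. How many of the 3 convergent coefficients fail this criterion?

1

Checking each validity diagonal entry against its comparison values:
Asr (methods 1·2): 0.70 vs {0.58, 0.61, 0.41, 0.38} → pass.
Com (methods 1·2): 0.64 vs {0.61, 0.58, 0.23, 0.23} → pass.
SE (methods 1·2): 0.32 vs {0.38, 0.41, 0.23, 0.23} → fail.
1 of 3 fail.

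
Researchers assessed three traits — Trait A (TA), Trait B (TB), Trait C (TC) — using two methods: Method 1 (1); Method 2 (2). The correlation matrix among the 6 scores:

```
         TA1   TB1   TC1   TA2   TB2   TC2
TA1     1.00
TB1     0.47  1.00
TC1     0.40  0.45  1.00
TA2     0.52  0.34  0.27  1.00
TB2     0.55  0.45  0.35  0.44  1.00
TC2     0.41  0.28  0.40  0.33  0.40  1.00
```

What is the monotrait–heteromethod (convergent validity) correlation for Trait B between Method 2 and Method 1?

0.45

Same trait (TB), different methods: r(TB2, TB1) = 0.45.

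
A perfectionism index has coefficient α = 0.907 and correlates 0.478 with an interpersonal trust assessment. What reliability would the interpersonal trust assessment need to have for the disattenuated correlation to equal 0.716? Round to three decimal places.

0.491

r_true = r_obs / √(r_xx · r_yy) ⇒ 0.716 = 0.478 / √(0.907 · r_yy).
√(0.907 · r_yy) = 0.478 / 0.716 = 0.6676; 0.907 · r_yy = 0.4457; r_yy = 0.4457 / 0.907 ≈ 0.491.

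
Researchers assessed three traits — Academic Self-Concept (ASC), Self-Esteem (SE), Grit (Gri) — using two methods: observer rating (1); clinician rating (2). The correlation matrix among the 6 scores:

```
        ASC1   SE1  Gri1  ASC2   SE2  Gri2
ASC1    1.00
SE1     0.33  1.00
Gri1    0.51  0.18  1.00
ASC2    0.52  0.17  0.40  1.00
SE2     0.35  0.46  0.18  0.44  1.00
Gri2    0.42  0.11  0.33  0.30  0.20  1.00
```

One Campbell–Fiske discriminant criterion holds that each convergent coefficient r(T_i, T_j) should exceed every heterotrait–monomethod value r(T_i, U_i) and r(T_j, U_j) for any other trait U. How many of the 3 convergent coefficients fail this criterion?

Checking each validity diagonal entry against its comparison values:
ASC (methods 1·2): 0.52 vs {0.33, 0.44, 0.51, 0.30} → pass.
SE (methods 1·2): 0.46 vs {0.33, 0.44, 0.18, 0.20} → pass.
Gri (methods 1·2): 0.33 vs {0.51, 0.30, 0.18, 0.20} → fail.
1 of 3 fail.

1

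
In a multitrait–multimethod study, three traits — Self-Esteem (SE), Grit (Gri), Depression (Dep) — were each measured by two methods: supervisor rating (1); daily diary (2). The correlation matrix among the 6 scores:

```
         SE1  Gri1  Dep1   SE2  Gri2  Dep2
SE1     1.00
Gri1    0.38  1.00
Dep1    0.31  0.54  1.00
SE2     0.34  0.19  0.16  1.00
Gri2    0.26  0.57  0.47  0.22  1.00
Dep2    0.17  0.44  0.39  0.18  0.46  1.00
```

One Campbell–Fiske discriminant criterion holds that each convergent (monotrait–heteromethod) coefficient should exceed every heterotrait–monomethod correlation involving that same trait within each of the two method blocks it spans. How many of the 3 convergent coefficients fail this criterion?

2

Convergent coefficients and their comparison sets:
SE (methods 1·2): 0.34 vs {0.38, 0.22, 0.31, 0.18} → fail.
Gri (methods 1·2): 0.57 vs {0.38, 0.22, 0.54, 0.46} → pass.
Dep (methods 1·2): 0.39 vs {0.31, 0.18, 0.54, 0.46} → fail.
2 of 3 fail.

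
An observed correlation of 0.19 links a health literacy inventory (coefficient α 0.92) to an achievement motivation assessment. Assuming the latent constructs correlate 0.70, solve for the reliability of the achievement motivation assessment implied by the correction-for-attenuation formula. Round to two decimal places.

r_true = r_obs / √(r_xx · r_yy) ⇒ 0.70 = 0.19 / √(0.92 · r_yy).
√(0.92 · r_yy) = 0.19 / 0.70 = 0.2714; 0.92 · r_yy = 0.0737; r_yy = 0.0737 / 0.92 ≈ 0.08.

0.08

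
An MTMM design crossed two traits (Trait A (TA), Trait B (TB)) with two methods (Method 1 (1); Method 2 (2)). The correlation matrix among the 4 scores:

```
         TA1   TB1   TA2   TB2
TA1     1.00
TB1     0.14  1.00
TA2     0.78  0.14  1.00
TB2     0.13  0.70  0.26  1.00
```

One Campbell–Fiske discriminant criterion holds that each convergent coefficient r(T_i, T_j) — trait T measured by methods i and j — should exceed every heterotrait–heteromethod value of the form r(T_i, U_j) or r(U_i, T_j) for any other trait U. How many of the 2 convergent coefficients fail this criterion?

0

Each convergent coefficient versus the relevant comparison correlations:
TA (methods 1·2): 0.78 vs {0.13, 0.14} → pass.
TB (methods 1·2): 0.70 vs {0.14, 0.13} → pass.
0 of 2 fail.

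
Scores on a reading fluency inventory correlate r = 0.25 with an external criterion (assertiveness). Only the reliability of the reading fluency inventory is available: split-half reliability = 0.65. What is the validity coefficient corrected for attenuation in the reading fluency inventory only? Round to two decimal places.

0.31

Single correction: r_c = r_obs / √r_xx = 0.25 / √0.65 = 0.25 / 0.8062 ≈ 0.31.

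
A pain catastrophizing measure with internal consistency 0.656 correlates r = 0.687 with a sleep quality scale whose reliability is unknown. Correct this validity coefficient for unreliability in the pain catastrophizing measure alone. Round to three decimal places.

0.848

Single correction: r_c = r_obs / √r_xx = 0.687 / √0.656 = 0.687 / 0.8099 ≈ 0.848.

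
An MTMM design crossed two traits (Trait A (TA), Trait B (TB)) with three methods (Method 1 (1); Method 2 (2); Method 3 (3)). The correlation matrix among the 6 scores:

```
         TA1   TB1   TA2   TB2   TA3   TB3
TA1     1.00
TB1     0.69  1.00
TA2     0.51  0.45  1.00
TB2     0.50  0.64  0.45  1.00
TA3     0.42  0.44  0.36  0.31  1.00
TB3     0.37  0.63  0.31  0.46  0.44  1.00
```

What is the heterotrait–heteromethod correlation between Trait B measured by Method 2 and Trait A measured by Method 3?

0.31

Different traits and methods: r(TB2, TA3) = 0.31.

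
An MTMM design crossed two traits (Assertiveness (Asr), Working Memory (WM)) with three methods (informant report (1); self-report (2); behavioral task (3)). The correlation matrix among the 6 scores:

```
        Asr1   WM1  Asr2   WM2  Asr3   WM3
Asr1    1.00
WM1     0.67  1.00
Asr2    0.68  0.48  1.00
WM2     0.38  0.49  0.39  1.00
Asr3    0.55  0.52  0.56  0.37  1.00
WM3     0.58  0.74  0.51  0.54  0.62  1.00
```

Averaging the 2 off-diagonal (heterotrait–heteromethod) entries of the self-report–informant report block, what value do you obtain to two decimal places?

0.43

HTHM values (method 2 × method 1): 0.48, 0.38; mean = 0.86/2 = 0.43.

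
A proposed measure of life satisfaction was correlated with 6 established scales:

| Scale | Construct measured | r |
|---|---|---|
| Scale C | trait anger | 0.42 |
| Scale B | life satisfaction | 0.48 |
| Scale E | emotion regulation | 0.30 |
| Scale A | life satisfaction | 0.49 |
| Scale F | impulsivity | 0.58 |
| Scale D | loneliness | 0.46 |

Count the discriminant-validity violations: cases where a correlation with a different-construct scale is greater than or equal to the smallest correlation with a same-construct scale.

Convergent (same construct = life satisfaction): Scale B, Scale A.
Smallest convergent = 0.48. Discriminant values: 0.42, 0.30, 0.58, 0.46; count ≥ 0.48 → 1.

1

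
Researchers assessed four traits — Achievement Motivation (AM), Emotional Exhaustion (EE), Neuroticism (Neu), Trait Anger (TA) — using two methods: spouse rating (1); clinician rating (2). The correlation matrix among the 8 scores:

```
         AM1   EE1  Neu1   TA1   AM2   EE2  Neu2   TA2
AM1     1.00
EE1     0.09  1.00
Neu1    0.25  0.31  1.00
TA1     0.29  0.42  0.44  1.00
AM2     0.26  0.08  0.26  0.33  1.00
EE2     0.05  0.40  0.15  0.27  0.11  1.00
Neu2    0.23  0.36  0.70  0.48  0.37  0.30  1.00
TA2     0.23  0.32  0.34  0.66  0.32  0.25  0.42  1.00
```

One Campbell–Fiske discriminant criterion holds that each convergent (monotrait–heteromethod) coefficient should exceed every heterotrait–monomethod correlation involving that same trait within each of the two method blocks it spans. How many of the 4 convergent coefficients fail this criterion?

Each convergent coefficient versus the relevant comparison correlations:
AM (methods 1·2): 0.26 vs {0.09, 0.11, 0.25, 0.37, 0.29, 0.32} → fail.
EE (methods 1·2): 0.40 vs {0.09, 0.11, 0.31, 0.30, 0.42, 0.25} → fail.
Neu (methods 1·2): 0.70 vs {0.25, 0.37, 0.31, 0.30, 0.44, 0.42} → pass.
TA (methods 1·2): 0.66 vs {0.29, 0.32, 0.42, 0.25, 0.44, 0.42} → pass.
2 of 4 fail.

2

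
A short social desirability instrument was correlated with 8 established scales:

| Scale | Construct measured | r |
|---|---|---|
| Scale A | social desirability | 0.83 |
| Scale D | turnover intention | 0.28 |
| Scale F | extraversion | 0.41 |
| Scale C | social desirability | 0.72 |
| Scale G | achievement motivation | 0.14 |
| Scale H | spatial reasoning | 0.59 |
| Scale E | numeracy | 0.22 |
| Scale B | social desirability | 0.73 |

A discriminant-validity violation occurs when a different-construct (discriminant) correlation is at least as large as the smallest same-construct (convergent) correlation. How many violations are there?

Convergent (same construct = social desirability): Scale A, Scale C, Scale B.
Smallest convergent = 0.72. Discriminant values: 0.28, 0.41, 0.14, 0.59, 0.22; count ≥ 0.72 → 0.

0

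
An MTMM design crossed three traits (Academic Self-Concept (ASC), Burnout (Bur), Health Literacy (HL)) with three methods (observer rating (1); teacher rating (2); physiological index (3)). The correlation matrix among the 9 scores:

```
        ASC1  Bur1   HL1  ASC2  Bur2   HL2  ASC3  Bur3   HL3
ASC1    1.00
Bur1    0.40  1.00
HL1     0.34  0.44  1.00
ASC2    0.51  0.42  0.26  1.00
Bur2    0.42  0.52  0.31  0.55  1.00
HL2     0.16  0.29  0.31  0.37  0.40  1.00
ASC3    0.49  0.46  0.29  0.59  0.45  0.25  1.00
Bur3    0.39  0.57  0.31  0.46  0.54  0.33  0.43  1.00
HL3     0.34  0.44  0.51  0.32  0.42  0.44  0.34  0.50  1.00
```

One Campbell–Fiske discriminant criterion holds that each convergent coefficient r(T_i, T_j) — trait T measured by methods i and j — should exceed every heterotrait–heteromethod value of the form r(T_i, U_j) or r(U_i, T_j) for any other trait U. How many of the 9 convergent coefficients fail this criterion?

1

Checking each validity diagonal entry against its comparison values:
ASC (methods 1·2): 0.51 vs {0.42, 0.42, 0.16, 0.26} → pass.
ASC (methods 1·3): 0.49 vs {0.39, 0.46, 0.34, 0.29} → pass.
ASC (methods 2·3): 0.59 vs {0.46, 0.45, 0.32, 0.25} → pass.
Bur (methods 1·2): 0.52 vs {0.42, 0.42, 0.29, 0.31} → pass.
Bur (methods 1·3): 0.57 vs {0.46, 0.39, 0.44, 0.31} → pass.
Bur (methods 2·3): 0.54 vs {0.45, 0.46, 0.42, 0.33} → pass.
HL (methods 1·2): 0.31 vs {0.26, 0.16, 0.31, 0.29} → fail.
HL (methods 1·3): 0.51 vs {0.29, 0.34, 0.31, 0.44} → pass.
HL (methods 2·3): 0.44 vs {0.25, 0.32, 0.33, 0.42} → pass.
1 of 9 fail.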